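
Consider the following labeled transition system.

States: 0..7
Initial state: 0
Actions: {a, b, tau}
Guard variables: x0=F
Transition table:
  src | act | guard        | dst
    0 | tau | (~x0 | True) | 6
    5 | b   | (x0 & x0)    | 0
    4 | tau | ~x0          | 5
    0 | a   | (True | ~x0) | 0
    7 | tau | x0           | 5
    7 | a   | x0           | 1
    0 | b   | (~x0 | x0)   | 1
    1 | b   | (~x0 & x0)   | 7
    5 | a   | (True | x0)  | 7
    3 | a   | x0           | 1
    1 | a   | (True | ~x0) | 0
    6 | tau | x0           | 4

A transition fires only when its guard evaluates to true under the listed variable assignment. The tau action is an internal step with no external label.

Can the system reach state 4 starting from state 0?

Answer: UNREACHABLE

Working:
After dropping false guards: 6 live edges.
L0 = {0}
L1 = {1,6}  total {0,1,6}
Reachable = {0,1,6}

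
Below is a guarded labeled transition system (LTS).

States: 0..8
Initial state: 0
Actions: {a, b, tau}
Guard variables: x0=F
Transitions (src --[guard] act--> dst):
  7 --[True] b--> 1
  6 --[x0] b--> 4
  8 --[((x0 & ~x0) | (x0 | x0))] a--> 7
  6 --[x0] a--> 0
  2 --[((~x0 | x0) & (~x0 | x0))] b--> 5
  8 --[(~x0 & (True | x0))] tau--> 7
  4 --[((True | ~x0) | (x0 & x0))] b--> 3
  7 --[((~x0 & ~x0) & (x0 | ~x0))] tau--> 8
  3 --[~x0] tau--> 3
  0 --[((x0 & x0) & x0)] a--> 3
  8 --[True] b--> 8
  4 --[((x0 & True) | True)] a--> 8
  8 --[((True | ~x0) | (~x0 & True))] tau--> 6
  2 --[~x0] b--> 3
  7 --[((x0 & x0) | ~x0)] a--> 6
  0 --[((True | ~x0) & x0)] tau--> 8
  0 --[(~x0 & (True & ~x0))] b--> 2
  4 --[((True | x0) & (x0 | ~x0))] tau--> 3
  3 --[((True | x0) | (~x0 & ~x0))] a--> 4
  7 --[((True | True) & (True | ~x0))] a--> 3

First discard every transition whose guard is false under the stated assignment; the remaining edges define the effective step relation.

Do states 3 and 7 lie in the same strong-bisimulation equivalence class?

Refine partition for ~:
  round 0: {{0,1,2,3,4,5,6,7,8}}
  round 1: {{0,2},{1,5,6},{3},{4,7},{8}}
  round 2: {{0},{1,5,6},{2},{3},{4},{7},{8}}
7 equivalence class(es) (converged in 3)
[3]={3}  [7]={7}

Answer: NOT BISIMILAR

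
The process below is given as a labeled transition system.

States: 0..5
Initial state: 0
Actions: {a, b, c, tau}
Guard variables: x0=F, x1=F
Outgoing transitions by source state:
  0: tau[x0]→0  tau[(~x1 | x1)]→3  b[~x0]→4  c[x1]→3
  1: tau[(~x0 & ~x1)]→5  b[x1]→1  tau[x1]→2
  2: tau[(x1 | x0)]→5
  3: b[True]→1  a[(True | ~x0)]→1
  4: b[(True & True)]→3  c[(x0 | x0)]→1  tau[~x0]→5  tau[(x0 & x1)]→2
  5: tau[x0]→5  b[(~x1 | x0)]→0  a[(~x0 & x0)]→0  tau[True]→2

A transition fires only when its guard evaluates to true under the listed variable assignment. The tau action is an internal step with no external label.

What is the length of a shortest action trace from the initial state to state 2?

BFS to 2:
  depth 0: {0}
  depth 1: {3,4}
  depth 2: {1,5}
  depth 3: {2}
2 enters at depth 3; path b·tau·tau

Answer: 3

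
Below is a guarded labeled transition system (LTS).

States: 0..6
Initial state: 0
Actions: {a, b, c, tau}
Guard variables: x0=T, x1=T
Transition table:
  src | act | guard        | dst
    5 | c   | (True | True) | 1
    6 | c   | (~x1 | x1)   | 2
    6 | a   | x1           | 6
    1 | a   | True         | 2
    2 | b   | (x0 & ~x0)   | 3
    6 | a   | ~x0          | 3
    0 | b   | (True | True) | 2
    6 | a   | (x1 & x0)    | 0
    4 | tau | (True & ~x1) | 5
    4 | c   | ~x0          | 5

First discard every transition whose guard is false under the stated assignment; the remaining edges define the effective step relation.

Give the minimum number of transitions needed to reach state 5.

Answer: UNREACHABLE

Analysis:
Layered search for 5:
  Layer 0: {0}
  Layer 1: {2}
5 never appears.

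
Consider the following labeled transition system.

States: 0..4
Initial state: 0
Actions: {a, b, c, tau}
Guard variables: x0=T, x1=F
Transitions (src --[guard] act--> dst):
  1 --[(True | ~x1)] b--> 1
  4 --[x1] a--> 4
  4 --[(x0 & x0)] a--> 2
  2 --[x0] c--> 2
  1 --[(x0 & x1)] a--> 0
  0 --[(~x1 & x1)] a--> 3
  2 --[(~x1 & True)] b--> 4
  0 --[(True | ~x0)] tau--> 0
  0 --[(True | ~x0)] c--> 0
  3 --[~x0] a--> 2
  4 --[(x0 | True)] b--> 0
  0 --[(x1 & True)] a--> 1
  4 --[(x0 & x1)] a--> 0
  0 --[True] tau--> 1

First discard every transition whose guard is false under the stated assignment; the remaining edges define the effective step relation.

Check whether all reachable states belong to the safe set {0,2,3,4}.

Answer: INVARIANT VIOLATED at state 1

Working:
Safe = {0,2,3,4}
Reachable = {0,1}
  0: ✓
  1: ✗ unsafe
counterexample path to 1: tau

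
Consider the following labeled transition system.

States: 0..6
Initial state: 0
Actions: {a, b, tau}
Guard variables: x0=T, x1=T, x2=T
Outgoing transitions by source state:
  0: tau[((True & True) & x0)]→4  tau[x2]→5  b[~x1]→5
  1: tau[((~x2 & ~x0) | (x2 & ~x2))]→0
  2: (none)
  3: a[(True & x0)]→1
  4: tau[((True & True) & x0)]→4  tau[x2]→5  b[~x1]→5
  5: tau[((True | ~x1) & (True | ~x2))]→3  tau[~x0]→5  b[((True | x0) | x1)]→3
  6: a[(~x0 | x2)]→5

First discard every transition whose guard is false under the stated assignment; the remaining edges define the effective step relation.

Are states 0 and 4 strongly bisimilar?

Answer: BISIMILAR

Working:
Refine partition for ~:
  P[0] = {{0,1,2,3,4,5,6}}
  P[1] = {{0,4},{1,2},{3,6},{5}}
  P[2] = {{0,4},{1,2},{3},{5},{6}}
stable after 3 split(s): 5 block(s)
[0]={0,4}  [4]={0,4}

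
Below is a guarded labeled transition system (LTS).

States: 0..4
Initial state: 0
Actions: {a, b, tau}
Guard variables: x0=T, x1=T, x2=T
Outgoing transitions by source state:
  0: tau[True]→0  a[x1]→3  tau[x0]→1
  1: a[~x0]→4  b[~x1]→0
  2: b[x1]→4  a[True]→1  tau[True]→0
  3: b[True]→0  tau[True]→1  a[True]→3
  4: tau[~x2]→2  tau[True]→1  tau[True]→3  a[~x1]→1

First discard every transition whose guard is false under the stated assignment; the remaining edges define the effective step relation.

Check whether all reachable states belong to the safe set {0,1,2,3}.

Answer: INVARIANT HOLDS

Trace:
Allowed set {0,1,2,3}
Reach set: {0,1,3}
  0: ok
  1: ok
  3: ok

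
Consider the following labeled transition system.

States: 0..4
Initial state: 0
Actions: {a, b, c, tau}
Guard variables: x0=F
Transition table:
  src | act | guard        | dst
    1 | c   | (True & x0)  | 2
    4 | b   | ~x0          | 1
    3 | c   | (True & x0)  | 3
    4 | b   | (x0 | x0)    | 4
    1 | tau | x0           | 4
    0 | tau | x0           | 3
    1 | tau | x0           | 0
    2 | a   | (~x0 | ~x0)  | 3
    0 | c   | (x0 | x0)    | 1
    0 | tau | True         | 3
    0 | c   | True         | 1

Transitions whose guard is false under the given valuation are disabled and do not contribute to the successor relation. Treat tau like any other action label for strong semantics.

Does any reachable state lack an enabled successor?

Answer: DEADLOCK at state 1

Trace:
Reachable = {0,1,3}
  0: c→1  tau→3  [2 exit(s)]
  1: ∅  [no exit]
  3: ∅  [no exit]
Path to 1: c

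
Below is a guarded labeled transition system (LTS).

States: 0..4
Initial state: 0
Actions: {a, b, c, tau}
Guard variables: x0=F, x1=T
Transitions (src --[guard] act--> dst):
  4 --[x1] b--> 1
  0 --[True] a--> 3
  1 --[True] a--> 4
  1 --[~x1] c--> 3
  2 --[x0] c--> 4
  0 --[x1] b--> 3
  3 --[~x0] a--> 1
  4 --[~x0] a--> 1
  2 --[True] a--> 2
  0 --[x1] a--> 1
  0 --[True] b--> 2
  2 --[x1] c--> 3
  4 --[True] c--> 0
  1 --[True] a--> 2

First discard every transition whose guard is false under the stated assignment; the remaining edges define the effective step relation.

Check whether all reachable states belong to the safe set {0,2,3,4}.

Safe = {0,2,3,4}
Reachable = {0,1,2,3,4}
  0: ok
  1: outside
  2: ok
  3: ok
  4: ok
reach 1 via a — violates

Answer: INVARIANT VIOLATED at state 1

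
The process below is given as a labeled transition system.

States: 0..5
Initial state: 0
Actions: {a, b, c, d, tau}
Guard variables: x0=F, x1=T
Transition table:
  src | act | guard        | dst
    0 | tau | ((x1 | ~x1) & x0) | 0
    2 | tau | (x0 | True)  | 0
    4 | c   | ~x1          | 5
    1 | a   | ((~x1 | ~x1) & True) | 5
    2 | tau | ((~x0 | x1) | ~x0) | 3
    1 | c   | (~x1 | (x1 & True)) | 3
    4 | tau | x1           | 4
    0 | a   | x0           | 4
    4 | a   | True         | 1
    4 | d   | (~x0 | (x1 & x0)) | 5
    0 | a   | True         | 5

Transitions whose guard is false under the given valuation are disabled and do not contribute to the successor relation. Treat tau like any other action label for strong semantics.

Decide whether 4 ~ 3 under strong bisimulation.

Bisimulation quotient by refinement:
  P[0] = {{0,1,2,3,4,5}}
  P[1] = {{0},{1},{2},{3,5},{4}}
stable after 2 split(s): 5 block(s)
4∈{4}, 3∈{3,5}

Answer: NOT BISIMILAR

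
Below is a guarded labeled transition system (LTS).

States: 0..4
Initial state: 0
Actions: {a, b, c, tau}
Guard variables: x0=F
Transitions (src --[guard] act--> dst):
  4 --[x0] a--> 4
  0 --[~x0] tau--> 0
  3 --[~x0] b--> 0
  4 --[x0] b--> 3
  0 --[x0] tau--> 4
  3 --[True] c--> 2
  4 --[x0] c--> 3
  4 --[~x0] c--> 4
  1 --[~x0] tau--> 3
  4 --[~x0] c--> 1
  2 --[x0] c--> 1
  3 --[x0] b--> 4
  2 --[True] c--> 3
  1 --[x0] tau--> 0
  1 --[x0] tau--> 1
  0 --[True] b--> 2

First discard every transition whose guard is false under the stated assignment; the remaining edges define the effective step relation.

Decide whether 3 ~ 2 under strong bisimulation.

Answer: NOT BISIMILAR

Analysis:
Refine partition for ~:
  π0 = {{0,1,2,3,4}}
  π1 = {{0},{1},{2,4},{3}}
  π2 = {{0},{1},{2},{3},{4}}
5 equivalence class(es) (converged in 3)
class of 3: {3}; class of 2: {2}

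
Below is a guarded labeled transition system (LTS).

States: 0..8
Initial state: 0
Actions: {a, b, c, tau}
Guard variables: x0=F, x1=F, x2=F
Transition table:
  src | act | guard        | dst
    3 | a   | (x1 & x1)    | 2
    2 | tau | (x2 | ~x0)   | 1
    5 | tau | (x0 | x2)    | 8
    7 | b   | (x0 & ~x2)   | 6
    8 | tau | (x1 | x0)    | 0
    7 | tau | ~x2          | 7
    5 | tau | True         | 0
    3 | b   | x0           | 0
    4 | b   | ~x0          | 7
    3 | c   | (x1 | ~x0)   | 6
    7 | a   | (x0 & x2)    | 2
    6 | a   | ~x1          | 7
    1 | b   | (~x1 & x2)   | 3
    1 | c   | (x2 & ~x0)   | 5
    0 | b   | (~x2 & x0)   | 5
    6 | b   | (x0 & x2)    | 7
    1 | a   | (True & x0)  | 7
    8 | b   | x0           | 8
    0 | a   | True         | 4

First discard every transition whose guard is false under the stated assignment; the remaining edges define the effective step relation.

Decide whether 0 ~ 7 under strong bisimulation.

Refine partition for ~:
  P[0] = {{0,1,2,3,4,5,6,7,8}}
  P[1] = {{0,6},{1,8},{2,5,7},{3},{4}}
  P[2] = {{0},{1,8},{2},{3},{4},{5},{6},{7}}
stable after 3 split(s): 8 block(s)
class of 0: {0}; class of 7: {7}

Answer: NOT BISIMILAR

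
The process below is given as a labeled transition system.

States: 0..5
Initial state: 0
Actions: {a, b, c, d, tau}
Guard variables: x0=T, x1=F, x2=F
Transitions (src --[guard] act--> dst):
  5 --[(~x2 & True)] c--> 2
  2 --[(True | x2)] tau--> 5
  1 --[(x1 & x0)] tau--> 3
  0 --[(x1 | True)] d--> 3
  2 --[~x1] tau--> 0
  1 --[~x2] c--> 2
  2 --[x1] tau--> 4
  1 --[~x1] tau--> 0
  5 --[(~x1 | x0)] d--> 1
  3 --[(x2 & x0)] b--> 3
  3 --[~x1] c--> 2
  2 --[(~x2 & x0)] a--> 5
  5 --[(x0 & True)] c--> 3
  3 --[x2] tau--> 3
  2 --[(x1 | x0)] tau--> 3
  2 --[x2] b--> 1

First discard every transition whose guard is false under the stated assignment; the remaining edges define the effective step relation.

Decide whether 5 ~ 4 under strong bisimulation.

Compute ~ classes (split until stable):
  P[0] = {{0,1,2,3,4,5}}
  P[1] = {{0},{1},{2},{3},{4},{5}}
stable after 2 split(s): 6 block(s)
5∈{5}, 4∈{4}

Answer: NOT BISIMILAR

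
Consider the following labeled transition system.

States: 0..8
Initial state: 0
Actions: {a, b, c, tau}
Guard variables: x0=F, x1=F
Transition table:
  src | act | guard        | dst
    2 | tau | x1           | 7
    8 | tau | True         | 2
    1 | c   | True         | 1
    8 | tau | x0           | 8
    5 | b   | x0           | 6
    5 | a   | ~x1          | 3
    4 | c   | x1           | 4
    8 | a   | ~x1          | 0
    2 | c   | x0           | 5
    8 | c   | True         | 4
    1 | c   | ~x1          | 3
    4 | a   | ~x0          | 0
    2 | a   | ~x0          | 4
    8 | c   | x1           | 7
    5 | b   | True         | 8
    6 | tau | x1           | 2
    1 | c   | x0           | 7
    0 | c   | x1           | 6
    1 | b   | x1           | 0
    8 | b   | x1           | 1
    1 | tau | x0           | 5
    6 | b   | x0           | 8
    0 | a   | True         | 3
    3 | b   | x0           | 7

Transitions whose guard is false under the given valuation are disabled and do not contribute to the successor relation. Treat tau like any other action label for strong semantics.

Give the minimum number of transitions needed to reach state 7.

Breadth-first toward 7:
  L0 = {0}
  L1 = {3}
7 never appears.

Answer: UNREACHABLE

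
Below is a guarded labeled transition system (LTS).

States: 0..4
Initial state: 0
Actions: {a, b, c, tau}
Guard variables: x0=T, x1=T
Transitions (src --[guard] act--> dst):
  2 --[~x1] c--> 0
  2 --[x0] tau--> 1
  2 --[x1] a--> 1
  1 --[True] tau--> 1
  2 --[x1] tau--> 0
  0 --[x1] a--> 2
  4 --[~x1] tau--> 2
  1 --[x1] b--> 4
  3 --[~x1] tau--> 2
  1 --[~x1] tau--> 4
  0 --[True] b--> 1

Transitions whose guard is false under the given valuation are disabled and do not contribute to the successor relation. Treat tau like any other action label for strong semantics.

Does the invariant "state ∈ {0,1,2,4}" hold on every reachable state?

Allowed set {0,1,2,4}
Reachable = {0,1,2,4}
  0: safe
  1: safe
  2: safe
  4: safe

Answer: INVARIANT HOLDS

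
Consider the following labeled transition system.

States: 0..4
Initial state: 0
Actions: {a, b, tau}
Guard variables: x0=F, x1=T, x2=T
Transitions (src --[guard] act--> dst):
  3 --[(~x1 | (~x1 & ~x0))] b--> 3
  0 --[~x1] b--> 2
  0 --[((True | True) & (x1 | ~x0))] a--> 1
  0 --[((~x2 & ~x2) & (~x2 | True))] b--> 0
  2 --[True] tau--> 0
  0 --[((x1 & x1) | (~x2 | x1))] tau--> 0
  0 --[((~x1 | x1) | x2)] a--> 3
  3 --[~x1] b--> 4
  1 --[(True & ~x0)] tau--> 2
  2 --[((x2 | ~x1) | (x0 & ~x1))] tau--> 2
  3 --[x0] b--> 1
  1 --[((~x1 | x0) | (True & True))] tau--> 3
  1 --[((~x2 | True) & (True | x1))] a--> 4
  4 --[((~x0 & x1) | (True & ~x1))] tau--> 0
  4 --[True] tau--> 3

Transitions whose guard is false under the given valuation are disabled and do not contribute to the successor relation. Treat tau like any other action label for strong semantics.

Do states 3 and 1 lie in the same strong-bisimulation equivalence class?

Answer: NOT BISIMILAR

Trace:
Bisimulation quotient by refinement:
  round 0: {{0,1,2,3,4}}
  round 1: {{0,1},{2,4},{3}}
  round 2: {{0},{1},{2},{3},{4}}
Fixed point at round 3; 5 class(es).
[3]={3}  [1]={1}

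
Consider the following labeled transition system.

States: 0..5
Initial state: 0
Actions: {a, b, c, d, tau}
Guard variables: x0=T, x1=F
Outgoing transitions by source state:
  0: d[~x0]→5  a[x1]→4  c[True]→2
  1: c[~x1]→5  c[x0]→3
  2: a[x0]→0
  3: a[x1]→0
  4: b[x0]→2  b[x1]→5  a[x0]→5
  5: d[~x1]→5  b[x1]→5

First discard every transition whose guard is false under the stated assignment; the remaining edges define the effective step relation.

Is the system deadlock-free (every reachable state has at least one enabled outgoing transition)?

R = {0,2}
  0: c→2  [1 out]
  2: a→0  [1 out]

Answer: DEADLOCK-FREE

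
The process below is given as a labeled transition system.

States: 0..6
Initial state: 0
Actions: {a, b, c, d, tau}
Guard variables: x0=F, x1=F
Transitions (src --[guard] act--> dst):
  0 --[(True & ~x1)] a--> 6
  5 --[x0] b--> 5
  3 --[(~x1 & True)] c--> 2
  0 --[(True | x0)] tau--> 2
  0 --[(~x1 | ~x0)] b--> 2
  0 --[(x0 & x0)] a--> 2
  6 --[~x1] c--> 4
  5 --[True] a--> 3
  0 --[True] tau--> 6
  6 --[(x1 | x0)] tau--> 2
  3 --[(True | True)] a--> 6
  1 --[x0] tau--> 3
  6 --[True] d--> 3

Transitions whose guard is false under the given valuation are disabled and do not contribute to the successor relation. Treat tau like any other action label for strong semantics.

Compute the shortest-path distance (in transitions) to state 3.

BFS to 3:
  Layer 0: {0}
  Layer 1: {2,6}
  Layer 2: {3,4}
depth(3)=2, e.g. a·d

Answer: 2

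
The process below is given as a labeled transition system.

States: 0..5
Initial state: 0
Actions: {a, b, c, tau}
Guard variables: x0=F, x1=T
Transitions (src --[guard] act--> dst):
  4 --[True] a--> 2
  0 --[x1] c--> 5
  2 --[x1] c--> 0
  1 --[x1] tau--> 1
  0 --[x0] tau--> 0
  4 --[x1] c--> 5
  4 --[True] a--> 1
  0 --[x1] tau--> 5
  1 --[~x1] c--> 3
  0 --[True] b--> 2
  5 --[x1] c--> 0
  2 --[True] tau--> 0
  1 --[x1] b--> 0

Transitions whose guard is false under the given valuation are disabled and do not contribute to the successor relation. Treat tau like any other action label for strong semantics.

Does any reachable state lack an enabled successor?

Answer: DEADLOCK-FREE

Analysis:
Reach set: {0,2,5}
  0: b→2  c→5  tau→5  [3 exit(s)]
  2: c→0  tau→0  [2 exit(s)]
  5: c→0  [1 exit(s)]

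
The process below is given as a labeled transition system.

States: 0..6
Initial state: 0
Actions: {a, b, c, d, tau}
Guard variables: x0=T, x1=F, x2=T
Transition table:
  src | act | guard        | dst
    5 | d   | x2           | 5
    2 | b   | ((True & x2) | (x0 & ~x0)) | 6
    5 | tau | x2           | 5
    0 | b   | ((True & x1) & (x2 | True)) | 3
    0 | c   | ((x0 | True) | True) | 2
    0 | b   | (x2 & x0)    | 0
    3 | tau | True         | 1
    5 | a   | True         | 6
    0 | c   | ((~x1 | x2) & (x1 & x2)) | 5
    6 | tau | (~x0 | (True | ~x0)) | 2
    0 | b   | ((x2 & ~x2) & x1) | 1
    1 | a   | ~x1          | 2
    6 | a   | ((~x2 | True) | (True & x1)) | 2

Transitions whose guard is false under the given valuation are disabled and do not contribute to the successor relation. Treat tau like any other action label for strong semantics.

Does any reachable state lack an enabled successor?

Answer: DEADLOCK-FREE

Analysis:
R = {0,2,6}
  0: b→0  c→2  [2 out]
  2: b→6  [1 out]
  6: a→2  tau→2  [2 out]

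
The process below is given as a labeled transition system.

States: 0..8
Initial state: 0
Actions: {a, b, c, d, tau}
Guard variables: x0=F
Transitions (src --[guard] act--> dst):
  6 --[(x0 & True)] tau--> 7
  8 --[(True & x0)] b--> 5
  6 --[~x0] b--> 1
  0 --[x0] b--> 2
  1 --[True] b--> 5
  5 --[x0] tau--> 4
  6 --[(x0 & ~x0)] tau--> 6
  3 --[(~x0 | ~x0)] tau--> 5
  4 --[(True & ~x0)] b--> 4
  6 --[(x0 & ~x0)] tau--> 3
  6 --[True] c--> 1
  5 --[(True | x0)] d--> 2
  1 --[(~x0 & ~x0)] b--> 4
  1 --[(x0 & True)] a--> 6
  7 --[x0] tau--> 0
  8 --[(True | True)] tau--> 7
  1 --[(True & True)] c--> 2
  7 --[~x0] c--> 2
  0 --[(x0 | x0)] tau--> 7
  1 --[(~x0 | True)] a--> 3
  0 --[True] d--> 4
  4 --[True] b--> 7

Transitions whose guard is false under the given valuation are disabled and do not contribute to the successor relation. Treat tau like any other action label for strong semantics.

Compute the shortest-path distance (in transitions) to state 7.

Layered search for 7:
  Layer 0: {0}
  Layer 1: {4}
  Layer 2: {7}
depth(7)=2, e.g. d·b

Answer: 2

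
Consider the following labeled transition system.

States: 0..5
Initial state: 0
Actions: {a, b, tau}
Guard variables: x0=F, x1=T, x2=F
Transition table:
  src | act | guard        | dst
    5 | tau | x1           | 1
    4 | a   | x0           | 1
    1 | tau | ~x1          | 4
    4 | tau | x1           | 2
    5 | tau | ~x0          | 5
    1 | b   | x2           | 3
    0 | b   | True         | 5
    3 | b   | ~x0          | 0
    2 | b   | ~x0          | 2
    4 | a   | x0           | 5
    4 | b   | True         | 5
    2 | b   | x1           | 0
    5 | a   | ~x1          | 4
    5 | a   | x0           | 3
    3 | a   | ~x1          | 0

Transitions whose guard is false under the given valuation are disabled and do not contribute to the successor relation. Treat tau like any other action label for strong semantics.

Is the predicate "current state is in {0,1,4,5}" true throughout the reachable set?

Answer: INVARIANT HOLDS

Trace:
Safe = {0,1,4,5}
Reachable = {0,1,5}
  0: safe
  1: safe
  5: safe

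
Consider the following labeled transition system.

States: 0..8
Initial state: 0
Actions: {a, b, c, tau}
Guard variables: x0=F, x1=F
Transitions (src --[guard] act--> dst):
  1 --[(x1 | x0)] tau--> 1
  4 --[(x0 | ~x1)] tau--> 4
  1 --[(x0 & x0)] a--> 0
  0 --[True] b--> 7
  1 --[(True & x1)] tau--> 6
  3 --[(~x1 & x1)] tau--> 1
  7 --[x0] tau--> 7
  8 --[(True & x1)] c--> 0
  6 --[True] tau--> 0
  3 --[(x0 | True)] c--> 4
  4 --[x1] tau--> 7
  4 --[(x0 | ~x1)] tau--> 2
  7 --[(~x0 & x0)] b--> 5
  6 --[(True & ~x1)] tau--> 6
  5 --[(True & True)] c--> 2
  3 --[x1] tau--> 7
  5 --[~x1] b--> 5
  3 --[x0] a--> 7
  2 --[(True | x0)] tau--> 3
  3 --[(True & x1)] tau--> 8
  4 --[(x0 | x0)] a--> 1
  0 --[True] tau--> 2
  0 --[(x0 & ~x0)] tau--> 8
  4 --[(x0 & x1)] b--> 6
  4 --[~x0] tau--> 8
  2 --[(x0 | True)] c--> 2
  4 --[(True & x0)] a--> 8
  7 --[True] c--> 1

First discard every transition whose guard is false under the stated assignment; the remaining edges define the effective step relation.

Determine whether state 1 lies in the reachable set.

Answer: REACHABLE

Trace:
After dropping false guards: 13 live edges.
L0 = {0}
L1 = {2,7}  cumulative {0,2,7}
L2 = {1,3}  cumulative {0,1,2,3,7}
L3 = {4}  cumulative {0,1,2,3,4,7}
L4 = {8}  cumulative {0,1,2,3,4,7,8}
Reachable = {0,1,2,3,4,7,8}
trace reaching 1: b·c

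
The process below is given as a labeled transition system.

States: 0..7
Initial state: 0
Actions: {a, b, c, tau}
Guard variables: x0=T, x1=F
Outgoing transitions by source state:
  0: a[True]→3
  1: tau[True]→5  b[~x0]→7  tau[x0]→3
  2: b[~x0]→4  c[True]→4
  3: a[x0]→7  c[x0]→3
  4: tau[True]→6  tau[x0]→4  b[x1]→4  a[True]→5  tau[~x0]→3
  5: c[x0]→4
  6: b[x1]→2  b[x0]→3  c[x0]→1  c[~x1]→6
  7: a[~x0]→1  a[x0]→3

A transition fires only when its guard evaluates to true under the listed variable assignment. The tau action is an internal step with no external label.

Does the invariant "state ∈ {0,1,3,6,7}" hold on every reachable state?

Answer: INVARIANT HOLDS

Working:
Inv-set: {0,1,3,6,7}
R = {0,3,7}
  0: safe
  3: safe
  7: safe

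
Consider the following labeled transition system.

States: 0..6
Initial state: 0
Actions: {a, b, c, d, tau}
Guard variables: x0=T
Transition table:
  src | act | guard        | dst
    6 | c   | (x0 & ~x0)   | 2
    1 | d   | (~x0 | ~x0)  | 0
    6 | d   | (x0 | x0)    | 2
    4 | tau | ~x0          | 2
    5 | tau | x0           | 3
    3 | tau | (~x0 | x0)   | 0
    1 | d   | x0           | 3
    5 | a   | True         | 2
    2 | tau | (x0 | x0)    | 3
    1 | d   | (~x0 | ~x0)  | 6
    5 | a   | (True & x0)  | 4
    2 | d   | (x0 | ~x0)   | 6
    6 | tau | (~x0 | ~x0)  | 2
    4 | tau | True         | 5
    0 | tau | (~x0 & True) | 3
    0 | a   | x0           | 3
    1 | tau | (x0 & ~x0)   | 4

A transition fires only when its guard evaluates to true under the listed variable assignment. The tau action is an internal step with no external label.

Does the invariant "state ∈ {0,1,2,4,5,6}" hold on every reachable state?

Answer: INVARIANT VIOLATED at state 3

Analysis:
Safe = {0,1,2,4,5,6}
Reach set: {0,3}
  0: safe
  3: ✗ unsafe
counterexample path to 3: a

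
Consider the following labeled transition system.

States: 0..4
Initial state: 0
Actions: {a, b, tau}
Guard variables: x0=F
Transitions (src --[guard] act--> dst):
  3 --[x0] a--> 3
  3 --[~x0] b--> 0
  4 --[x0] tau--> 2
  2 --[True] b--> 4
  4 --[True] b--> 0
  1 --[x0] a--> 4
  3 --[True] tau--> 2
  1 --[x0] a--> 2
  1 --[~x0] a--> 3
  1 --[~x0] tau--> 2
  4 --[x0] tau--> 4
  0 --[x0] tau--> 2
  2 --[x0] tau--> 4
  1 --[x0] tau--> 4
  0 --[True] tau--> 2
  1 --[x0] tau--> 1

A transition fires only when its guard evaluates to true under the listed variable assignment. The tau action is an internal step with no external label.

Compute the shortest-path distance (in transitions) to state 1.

Layered search for 1:
  L0 = {0}
  L1 = {2}
  L2 = {4}
1 never appears.

Answer: UNREACHABLE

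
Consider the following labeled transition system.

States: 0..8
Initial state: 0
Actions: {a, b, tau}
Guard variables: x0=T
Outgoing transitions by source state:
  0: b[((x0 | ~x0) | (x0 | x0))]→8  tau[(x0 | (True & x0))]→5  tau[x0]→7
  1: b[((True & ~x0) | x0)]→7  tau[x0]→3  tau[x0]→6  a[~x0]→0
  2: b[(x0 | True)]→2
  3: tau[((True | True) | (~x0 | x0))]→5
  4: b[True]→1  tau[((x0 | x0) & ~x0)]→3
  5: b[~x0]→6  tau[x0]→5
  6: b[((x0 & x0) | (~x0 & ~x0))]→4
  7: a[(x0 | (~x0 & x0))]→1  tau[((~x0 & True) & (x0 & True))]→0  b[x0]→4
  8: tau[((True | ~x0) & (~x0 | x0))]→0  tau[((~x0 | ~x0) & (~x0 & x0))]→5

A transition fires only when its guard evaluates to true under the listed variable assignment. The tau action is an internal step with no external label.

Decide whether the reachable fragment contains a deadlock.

Answer: DEADLOCK-FREE

Working:
R = {0,1,3,4,5,6,7,8}
  0: b→8  tau→5  tau→7  [3 exit(s)]
  1: b→7  tau→3  tau→6  [3 exit(s)]
  3: tau→5  [1 exit(s)]
  4: b→1  [1 exit(s)]
  5: tau→5  [1 exit(s)]
  6: b→4  [1 exit(s)]
  7: a→1  b→4  [2 exit(s)]
  8: tau→0  [1 exit(s)]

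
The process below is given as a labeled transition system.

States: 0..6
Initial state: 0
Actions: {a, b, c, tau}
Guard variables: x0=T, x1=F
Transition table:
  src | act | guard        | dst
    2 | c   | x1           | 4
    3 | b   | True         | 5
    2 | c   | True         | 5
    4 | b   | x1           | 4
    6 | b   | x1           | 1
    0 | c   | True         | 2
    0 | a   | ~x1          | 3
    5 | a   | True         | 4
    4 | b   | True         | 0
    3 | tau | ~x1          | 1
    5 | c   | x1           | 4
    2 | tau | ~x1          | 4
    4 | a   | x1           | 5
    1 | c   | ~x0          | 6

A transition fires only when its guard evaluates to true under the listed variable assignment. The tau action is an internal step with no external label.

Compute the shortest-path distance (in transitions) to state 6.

Breadth-first toward 6:
  depth 0: {0}
  depth 1: {2,3}
  depth 2: {1,4,5}
6 never appears.

Answer: UNREACHABLE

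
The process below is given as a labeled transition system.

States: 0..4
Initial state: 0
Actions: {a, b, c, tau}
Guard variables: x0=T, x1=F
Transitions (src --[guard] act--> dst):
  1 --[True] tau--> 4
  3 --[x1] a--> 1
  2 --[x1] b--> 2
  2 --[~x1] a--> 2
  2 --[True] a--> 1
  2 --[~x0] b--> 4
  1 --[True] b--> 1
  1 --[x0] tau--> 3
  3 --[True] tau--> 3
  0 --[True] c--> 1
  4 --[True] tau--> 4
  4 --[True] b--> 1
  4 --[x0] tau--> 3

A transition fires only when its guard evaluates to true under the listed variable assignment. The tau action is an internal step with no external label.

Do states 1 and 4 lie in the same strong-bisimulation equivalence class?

Answer: BISIMILAR

Trace:
Refine partition for ~:
  π0 = {{0,1,2,3,4}}
  π1 = {{0},{1,4},{2},{3}}
4 equivalence class(es) (converged in 2)
1∈{1,4}, 4∈{1,4}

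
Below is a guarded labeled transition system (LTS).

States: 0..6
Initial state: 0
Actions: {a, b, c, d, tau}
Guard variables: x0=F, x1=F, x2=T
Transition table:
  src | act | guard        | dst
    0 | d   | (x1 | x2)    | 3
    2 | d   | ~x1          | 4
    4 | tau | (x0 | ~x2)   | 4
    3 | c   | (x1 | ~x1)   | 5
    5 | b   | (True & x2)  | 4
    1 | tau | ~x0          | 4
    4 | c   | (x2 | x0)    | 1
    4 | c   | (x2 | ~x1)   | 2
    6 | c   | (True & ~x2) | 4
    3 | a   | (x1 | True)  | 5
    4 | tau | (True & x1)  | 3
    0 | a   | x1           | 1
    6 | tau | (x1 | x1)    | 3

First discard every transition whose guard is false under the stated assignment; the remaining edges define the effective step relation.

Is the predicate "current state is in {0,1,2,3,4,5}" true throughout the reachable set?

Answer: INVARIANT HOLDS

Working:
Inv-set: {0,1,2,3,4,5}
R = {0,1,2,3,4,5}
  0: ✓
  1: ✓
  2: ✓
  3: ✓
  4: ✓
  5: ✓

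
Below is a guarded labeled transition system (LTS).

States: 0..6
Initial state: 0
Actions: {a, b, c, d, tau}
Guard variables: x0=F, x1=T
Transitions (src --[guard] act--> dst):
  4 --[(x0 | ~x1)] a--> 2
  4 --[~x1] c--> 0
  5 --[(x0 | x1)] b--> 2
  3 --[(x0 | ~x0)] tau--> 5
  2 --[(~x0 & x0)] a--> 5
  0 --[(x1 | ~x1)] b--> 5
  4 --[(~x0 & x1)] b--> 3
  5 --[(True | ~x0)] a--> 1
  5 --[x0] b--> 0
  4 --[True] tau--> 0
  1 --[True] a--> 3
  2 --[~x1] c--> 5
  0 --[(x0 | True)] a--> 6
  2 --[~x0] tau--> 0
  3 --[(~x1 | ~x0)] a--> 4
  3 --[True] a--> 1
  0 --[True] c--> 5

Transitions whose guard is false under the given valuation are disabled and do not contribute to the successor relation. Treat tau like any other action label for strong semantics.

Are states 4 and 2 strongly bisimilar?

Refine partition for ~:
  π0 = {{0,1,2,3,4,5,6}}
  π1 = {{0},{1},{2},{3},{4},{5},{6}}
stable after 2 split(s): 7 block(s)
4∈{4}, 2∈{2}

Answer: NOT BISIMILAR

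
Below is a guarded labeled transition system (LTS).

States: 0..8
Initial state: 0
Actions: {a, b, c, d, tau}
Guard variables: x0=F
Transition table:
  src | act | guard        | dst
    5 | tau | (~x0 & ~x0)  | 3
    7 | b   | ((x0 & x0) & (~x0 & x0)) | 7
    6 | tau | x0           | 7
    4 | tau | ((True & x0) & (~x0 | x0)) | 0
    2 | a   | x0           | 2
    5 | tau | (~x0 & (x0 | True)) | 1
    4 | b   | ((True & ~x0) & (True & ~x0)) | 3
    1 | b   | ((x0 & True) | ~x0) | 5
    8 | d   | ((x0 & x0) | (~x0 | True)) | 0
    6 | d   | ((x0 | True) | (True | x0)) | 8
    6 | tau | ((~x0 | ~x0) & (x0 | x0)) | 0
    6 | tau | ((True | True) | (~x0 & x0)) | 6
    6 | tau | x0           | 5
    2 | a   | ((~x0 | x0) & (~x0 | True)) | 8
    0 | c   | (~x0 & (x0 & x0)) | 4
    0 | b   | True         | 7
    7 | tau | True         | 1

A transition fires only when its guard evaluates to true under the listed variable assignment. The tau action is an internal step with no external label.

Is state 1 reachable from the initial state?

10 transition(s) survive guard evaluation.
Layer 0: {0}
Layer 1: {7}  now seen {0,7}
Layer 2: {1}  now seen {0,1,7}
Layer 3: {5}  now seen {0,1,5,7}
Layer 4: {3}  now seen {0,1,3,5,7}
Reach set: {0,1,3,5,7}
witness 1: b·tau

Answer: REACHABLE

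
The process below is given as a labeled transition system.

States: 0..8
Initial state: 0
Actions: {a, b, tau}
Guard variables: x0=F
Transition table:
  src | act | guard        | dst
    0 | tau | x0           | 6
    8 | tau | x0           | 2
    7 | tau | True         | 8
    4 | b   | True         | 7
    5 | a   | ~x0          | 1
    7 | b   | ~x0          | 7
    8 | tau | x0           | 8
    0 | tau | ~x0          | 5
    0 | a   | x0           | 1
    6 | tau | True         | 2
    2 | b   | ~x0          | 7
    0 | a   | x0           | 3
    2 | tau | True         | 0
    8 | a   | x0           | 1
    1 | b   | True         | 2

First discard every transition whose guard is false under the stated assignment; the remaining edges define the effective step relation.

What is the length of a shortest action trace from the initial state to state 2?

Answer: 3

Analysis:
Layered search for 2:
  depth 0: {0}
  depth 1: {5}
  depth 2: {1}
  depth 3: {2}
first hit 2 at d=3 via tau·a·b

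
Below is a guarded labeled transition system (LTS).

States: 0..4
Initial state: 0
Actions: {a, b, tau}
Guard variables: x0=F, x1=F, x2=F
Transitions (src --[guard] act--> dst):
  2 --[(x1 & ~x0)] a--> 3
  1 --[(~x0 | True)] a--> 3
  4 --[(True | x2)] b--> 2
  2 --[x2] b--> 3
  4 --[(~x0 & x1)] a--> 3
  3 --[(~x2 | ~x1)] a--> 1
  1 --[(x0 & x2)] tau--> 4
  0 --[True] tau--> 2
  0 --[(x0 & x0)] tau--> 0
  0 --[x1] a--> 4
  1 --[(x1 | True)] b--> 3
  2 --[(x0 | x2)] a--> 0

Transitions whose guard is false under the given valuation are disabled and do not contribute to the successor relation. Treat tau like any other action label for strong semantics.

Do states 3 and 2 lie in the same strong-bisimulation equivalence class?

Bisimulation quotient by refinement:
  round 0: {{0,1,2,3,4}}
  round 1: {{0},{1},{2},{3},{4}}
Fixed point at round 2; 5 class(es).
3∈{3}, 2∈{2}

Answer: NOT BISIMILAR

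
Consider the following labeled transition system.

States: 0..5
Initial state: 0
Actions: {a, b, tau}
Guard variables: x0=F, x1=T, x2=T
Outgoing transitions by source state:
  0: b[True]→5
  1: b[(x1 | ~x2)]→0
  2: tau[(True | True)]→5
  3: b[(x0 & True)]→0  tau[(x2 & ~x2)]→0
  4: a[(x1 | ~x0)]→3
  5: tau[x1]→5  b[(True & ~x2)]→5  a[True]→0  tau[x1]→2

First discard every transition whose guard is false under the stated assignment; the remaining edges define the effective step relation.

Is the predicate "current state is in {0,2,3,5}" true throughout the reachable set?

Answer: INVARIANT HOLDS

Trace:
Safe = {0,2,3,5}
R = {0,2,5}
  0: ok
  2: ok
  5: ok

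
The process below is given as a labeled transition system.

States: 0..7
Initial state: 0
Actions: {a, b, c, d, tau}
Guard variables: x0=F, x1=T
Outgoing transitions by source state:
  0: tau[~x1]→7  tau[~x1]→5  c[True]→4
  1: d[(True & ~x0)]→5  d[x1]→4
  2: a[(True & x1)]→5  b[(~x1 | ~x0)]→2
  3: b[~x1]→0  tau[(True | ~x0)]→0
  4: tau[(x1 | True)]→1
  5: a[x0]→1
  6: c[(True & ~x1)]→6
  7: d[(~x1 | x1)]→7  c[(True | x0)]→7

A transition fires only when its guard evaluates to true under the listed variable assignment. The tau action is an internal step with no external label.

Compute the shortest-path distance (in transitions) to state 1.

Breadth-first toward 1:
  Layer 0: {0}
  Layer 1: {4}
  Layer 2: {1}
depth(1)=2, e.g. c·tau

Answer: 2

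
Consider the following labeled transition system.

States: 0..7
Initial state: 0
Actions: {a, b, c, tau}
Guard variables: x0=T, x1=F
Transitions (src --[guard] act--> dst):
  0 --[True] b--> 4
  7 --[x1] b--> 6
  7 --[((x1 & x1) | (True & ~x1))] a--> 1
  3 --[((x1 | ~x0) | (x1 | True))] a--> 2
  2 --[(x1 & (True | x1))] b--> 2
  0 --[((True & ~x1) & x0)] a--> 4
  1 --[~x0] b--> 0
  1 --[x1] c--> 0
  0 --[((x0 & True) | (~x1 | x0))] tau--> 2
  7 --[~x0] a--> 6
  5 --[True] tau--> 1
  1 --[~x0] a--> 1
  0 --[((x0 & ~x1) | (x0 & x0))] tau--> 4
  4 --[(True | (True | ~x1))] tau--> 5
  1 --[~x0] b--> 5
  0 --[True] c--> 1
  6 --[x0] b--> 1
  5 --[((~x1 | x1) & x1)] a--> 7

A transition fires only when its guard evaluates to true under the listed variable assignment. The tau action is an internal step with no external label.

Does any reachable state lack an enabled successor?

R = {0,1,2,4,5}
  0: a→4  b→4  c→1  tau→2  tau→4  [deg 5]
  1: ∅  [STUCK]
  2: ∅  [STUCK]
  4: tau→5  [deg 1]
  5: tau→1  [deg 1]
witness 1: c

Answer: DEADLOCK at state 1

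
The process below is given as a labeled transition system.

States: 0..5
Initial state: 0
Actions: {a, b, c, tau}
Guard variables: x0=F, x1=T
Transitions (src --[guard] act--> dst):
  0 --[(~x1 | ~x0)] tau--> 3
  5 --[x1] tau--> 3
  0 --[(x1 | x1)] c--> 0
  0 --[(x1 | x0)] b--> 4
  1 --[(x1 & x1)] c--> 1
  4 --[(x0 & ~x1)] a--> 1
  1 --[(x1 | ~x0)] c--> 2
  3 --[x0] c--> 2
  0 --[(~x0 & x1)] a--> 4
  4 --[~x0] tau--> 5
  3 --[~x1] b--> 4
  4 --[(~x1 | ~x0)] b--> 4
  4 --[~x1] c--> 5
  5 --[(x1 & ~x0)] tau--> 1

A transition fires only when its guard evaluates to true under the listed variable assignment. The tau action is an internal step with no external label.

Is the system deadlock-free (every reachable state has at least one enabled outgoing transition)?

Answer: DEADLOCK at state 2

Trace:
Reachable = {0,1,2,3,4,5}
  0: a→4  b→4  c→0  tau→3  [4 out]
  1: c→1  c→2  [2 out]
  2: ∅  [deadlock]
  3: ∅  [deadlock]
  4: b→4  tau→5  [2 out]
  5: tau→1  tau→3  [2 out]
Path to 2: b·tau·tau·c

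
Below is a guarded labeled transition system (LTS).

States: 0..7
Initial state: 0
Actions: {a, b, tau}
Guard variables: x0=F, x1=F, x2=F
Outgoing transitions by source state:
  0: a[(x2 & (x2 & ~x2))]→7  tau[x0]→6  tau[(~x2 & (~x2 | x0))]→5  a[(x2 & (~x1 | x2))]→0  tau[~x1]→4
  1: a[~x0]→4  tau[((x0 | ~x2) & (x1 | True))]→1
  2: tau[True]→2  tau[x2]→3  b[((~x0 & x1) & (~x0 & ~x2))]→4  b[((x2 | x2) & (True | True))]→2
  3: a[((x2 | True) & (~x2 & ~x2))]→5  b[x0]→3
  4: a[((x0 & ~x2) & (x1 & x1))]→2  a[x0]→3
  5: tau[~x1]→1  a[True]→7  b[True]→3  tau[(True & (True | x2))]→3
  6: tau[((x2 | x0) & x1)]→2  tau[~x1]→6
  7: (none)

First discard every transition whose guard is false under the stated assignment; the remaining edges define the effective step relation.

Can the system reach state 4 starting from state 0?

Guard filter leaves 11 enabled edge(s).
depth 0: {0}
depth 1: {4,5}  cumulative {0,4,5}
depth 2: {1,3,7}  cumulative {0,1,3,4,5,7}
Reachable = {0,1,3,4,5,7}
witness 4: tau

Answer: REACHABLE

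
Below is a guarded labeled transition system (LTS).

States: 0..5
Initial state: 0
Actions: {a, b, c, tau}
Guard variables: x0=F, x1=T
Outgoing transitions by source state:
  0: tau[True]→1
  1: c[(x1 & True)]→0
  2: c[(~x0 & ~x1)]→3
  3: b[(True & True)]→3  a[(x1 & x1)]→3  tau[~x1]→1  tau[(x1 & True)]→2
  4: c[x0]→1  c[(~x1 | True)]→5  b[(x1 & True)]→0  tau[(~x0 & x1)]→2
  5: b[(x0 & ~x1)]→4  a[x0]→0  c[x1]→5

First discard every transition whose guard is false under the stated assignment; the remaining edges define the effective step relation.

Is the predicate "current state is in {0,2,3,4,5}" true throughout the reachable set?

Safe = {0,2,3,4,5}
Reachable = {0,1}
  0: safe
  1: ✗ unsafe
witness against invariant: tau → 1

Answer: INVARIANT VIOLATED at state 1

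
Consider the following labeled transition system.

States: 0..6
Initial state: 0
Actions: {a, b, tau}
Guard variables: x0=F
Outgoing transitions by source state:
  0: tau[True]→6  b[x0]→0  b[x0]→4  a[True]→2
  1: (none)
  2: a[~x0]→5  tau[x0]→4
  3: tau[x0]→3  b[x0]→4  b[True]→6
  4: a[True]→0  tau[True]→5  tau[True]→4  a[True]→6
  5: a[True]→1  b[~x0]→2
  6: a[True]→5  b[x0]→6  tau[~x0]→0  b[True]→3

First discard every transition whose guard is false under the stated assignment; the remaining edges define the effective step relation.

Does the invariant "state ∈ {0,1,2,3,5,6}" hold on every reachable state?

Inv-set: {0,1,2,3,5,6}
Reachable = {0,1,2,3,5,6}
  0: ✓
  1: ✓
  2: ✓
  3: ✓
  5: ✓
  6: ✓

Answer: INVARIANT HOLDS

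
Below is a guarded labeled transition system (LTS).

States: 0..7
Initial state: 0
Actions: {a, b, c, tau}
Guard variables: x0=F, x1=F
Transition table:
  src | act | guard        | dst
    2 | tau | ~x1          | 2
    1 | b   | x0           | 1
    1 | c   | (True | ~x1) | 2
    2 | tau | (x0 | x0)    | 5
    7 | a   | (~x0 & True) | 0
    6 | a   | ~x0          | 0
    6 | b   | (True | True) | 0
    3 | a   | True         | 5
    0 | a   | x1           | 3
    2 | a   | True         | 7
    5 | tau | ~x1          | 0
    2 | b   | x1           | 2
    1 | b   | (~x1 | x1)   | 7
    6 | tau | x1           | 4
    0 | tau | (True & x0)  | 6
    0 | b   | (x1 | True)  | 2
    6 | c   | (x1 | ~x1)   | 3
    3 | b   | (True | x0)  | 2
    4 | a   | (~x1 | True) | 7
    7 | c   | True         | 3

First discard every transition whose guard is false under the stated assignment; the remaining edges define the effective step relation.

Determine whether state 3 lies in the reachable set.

Answer: REACHABLE

Working:
Guard filter leaves 14 enabled edge(s).
L0 = {0}
L1 = {2}  now seen {0,2}
L2 = {7}  now seen {0,2,7}
L3 = {3}  now seen {0,2,3,7}
L4 = {5}  now seen {0,2,3,5,7}
R = {0,2,3,5,7}
trace reaching 3: b·a·c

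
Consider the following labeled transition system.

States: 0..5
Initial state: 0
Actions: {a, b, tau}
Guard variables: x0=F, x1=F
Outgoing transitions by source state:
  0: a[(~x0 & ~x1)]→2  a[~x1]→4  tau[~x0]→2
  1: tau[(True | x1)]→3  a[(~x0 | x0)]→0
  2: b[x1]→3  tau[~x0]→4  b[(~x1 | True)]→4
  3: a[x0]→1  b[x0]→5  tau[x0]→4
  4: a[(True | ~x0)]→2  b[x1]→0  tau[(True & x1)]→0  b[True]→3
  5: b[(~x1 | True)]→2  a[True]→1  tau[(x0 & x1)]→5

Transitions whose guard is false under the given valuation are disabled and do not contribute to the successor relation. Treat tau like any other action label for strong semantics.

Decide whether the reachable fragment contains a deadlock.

Answer: DEADLOCK at state 3

Working:
Reach set: {0,2,3,4}
  0: a→2  a→4  tau→2  [3 exit(s)]
  2: b→4  tau→4  [2 exit(s)]
  3: ∅  [deadlock]
  4: a→2  b→3  [2 exit(s)]
Path to 3: a·b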